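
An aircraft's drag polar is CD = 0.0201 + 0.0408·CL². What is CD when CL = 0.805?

CD = 0.0465

CD = 0.0201 + 0.0408 × 0.805² = 0.0201 + 0.02644 = 0.0465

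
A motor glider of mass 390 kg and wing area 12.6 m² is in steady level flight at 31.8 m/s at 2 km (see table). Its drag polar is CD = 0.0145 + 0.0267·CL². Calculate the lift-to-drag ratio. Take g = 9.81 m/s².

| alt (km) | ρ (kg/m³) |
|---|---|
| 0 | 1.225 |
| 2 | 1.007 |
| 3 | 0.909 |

At 2 km, from the table: ρ = 1.007 kg/m³.
Level flight ⇒ L = W = m·g = 390 × 9.81 = 3825.9 N.
Dynamic pressure q = 0.5 × 1.007 × 31.8² = 509.2 Pa.
Required CL = L/(qS) = 3825.9/(509.2·12.6) = 0.5964.
CD = 0.0145 + 0.0267 × 0.5964² = 0.024.
L/D = CL/CD = 0.5964 / 0.024 = 24.9

L/D = 24.9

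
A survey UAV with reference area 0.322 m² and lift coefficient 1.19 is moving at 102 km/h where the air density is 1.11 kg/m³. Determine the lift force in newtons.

Convert speed: v = 102 km/h ÷ 3.6 = 28.33 m/s.
L = ½ρv²S·CL = ½ × 1.11 × 28.33² × 0.322 × 1.19 = 171 N

L = 171 N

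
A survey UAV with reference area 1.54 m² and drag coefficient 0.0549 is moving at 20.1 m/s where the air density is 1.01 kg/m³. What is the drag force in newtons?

D = 17.2 N

D = ½ρv²S·CD = ½ × 1.01 × 20.1² × 1.54 × 0.0549 = 17.2 N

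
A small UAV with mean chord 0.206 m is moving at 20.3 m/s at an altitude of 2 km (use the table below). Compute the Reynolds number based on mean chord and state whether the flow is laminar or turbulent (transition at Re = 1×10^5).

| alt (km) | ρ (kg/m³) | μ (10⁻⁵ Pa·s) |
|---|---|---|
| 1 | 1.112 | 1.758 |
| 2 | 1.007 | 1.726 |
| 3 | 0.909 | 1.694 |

At 2 km, from the table: ρ = 1.007 kg/m³, μ = 1.726×10⁻⁵ Pa·s.
Re = ρ·v·c/μ = 1.007 × 20.3 × 0.206 / (1.726×10⁻⁵) = 2.44×10^5
Since 2.44×10^5 > 1×10^5, the flow is turbulent.

Re = 2.44×10^5 (turbulent)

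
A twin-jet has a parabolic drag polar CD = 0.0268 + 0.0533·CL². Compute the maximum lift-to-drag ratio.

(L/D)max = 13.2

For CD = CD0 + K·CL², (L/D)max occurs at CL* = √(CD0/K) and equals 1/(2√(K·CD0)).
(L/D)max = 1/(2√(0.0533 × 0.0268)) = 1/(2 × 0.03779) = 13.2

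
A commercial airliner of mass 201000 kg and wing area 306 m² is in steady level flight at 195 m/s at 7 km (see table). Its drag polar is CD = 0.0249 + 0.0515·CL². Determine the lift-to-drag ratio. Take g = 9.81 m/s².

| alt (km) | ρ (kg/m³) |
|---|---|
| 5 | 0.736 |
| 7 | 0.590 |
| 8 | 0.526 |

At 7 km, from the table: ρ = 0.590 kg/m³.
In steady level flight, lift balances weight: W = mg = 201000 × 9.81 = 1.9718×10^6 N.
q = ½ρv² = ½ × 0.59 × 195² = 11220 Pa.
CL = W/(q·S) = 1.9718×10^6 / (11220 × 306) = 0.5745.
CD = 0.0249 + 0.0515 × 0.5745² = 0.04189.
L/D = CL/CD = 0.5745 / 0.04189 = 13.7

L/D = 13.7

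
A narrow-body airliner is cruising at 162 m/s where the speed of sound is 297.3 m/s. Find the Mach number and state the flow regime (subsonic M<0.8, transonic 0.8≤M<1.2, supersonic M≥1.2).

M = v/a = 162 / 297.3 = 0.545
M = 0.545 → subsonic.

M = 0.545 (subsonic)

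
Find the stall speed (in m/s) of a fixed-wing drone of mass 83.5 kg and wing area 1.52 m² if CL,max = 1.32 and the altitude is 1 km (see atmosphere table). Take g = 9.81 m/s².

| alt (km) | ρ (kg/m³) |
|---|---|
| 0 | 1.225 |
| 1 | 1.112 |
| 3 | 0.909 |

V_stall = 27.1 m/s

At 1 km, from the table: ρ = 1.112 kg/m³.
At stall, lift equals weight: L = W = m·g = 83.5 × 9.81 = 819.1 N.
From L = ½ρV²S·CL,max = W: V_stall = √(2W/(ρSCL,max)) = √(2·819.1/(1.112·1.52·1.32))
V_stall = √734.3 = 27.1 m/s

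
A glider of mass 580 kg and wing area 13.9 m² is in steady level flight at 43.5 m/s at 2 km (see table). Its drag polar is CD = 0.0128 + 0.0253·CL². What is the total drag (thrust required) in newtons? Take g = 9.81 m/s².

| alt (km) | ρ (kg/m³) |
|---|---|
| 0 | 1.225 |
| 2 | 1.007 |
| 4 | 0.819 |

At 2 km, from the table: ρ = 1.007 kg/m³.
Weight W = mg = 580 × 9.81 = 5689.8 N; in level flight L = W.
q = ½ρv² = ½ × 1.007 × 43.5² = 952.7 Pa.
CL = W/(q·S) = 5689.8 / (952.7 × 13.9) = 0.4296.
CD = 0.0128 + 0.0253 × 0.4296² = 0.01747.
D = q·S·CD = 952.7 × 13.9 × 0.01747 = 231.4 N

D = 231 N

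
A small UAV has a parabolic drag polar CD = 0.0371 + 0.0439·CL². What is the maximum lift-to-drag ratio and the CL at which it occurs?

For CD = CD0 + K·CL², (L/D)max occurs at CL* = √(CD0/K) and equals 1/(2√(K·CD0)).
(L/D)max = 1/(2√(0.0439 × 0.0371)) = 1/(2 × 0.04036) = 12.4
CL* = √(0.0371/0.0439) = 0.919

(L/D)max = 12.4, at CL = 0.919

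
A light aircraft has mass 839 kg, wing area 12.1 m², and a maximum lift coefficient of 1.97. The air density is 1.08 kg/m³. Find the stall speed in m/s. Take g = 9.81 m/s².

V_stall = 25.3 m/s

At stall, lift equals weight: L = W = m·g = 839 × 9.81 = 8231 N.
V_stall = √(2W/(ρ·S·CL,max)) = √(2 × 8231 / (1.08 × 12.1 × 1.97))
V_stall = √639.4 = 25.3 m/s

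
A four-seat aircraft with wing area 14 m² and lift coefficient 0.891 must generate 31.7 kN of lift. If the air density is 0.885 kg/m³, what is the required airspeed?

v = 75.8 m/s

L = ½ρv²S·CL ⇒ v = √(2L/(ρ·S·CL))
v = √(2 × 31700 / (0.885 × 14 × 0.891)) = √5743 = 75.8 m/s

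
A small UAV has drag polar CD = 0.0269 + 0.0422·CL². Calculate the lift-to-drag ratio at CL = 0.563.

CD = 0.0269 + 0.0422 × 0.563² = 0.04028
L/D = CL/CD = 0.563 / 0.04028 = 14

L/D = 14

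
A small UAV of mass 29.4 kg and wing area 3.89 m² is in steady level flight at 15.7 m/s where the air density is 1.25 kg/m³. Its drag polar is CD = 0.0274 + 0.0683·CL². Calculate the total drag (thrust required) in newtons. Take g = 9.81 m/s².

Weight W = mg = 29.4 × 9.81 = 288.41 N; in level flight L = W.
Dynamic pressure q = 0.5 × 1.25 × 15.7² = 154.1 Pa.
CL = W/(q·S) = 288.41 / (154.1 × 3.89) = 0.4813.
CD = 0.0274 + 0.0683 × 0.4813² = 0.04322.
D = q·S·CD = 154.1 × 3.89 × 0.04322 = 25.9 N

D = 25.9 N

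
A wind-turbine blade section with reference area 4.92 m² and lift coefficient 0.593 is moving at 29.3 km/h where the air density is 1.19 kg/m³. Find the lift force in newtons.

L = 115 N

Convert speed: v = 29.3 km/h ÷ 3.6 = 8.139 m/s.
L = ½ρv²S·CL = ½ × 1.19 × 8.139² × 4.92 × 0.593 = 115 N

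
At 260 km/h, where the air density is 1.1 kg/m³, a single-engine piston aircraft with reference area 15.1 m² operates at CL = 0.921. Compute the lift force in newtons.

Convert speed: v = 260 km/h ÷ 3.6 = 72.22 m/s.
L = ½ρv²S·CL = ½ × 1.1 × 72.22² × 15.1 × 0.921 = 39900 N ≈ 39.9 kN

L = 39900 N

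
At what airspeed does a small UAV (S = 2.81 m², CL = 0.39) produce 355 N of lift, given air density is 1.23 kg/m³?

v = 23 m/s

L = ½ρv²S·CL ⇒ v = √(2L/(ρ·S·CL))
v = √(2 × 355 / (1.23 × 2.81 × 0.39)) = √526.7 = 23 m/s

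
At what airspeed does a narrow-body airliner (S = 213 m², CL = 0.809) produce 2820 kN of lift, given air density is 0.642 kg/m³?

L = ½ρv²S·CL ⇒ v = √(2L/(ρ·S·CL))
v = √(2 × 2.82×10^6 / (0.642 × 213 × 0.809)) = √50980 = 226 m/s

v = 226 m/s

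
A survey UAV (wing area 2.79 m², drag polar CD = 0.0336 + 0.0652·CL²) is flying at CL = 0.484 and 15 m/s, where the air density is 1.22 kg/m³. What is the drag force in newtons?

CD = 0.0336 + 0.0652 × 0.484² = 0.04887
D = ½ρv²S·CD = ½ × 1.22 × 15² × 2.79 × 0.04887 = 18.7 N

D = 18.7 N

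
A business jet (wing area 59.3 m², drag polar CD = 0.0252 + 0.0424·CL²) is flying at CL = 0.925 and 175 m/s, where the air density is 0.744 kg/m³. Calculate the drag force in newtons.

CD = 0.0252 + 0.0424 × 0.925² = 0.06148
D = ½ρv²S·CD = ½ × 0.744 × 175² × 59.3 × 0.06148 = 41500 N

D = 41500 N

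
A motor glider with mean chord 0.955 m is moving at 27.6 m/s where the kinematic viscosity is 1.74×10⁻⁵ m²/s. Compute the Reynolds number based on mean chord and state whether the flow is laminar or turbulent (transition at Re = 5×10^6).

Re = v·c/ν = 27.6 × 0.955 / (1.74×10⁻⁵) = 1.51×10^6
Since 1.51×10^6 < 5×10^6, the flow is laminar.

Re = 1.51×10^6 (laminar)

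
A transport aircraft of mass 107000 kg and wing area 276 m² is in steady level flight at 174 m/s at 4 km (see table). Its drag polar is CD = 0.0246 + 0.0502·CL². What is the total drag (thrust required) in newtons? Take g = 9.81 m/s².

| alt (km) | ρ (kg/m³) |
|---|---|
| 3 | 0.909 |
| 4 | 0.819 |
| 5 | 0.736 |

At 4 km, from the table: ρ = 0.819 kg/m³.
In steady level flight, lift balances weight: W = mg = 107000 × 9.81 = 1.0497×10^6 N.
Dynamic pressure q = 0.5 × 0.819 × 174² = 12400 Pa.
Required CL = L/(qS) = 1.0497×10^6/(12400·276) = 0.3068.
CD = 0.0246 + 0.0502 × 0.3068² = 0.02932.
D = q·S·CD = 12400 × 276 × 0.02932 = 1.003×10^5 N

D = 1×10^5 N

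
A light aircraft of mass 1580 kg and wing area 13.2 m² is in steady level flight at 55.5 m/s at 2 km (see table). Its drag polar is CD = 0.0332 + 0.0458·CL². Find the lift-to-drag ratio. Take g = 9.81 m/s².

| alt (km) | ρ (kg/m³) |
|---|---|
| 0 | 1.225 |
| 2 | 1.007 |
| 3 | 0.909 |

L/D = 12.7

At 2 km, from the table: ρ = 1.007 kg/m³.
Level flight ⇒ L = W = m·g = 1580 × 9.81 = 15500 N.
q = ½ρv² = ½ × 1.007 × 55.5² = 1551 Pa.
CL = W/(q·S) = 15500 / (1551 × 13.2) = 0.7571.
CD = 0.0332 + 0.0458 × 0.7571² = 0.05945.
L/D = CL/CD = 0.7571 / 0.05945 = 12.7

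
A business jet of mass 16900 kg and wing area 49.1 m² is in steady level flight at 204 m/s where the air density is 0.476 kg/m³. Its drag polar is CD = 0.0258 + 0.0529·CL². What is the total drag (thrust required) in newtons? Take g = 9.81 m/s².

D = 15500 N

Weight W = mg = 16900 × 9.81 = 1.6579×10^5 N; in level flight L = W.
q = ½ρv² = ½ × 0.476 × 204² = 9905 Pa.
CL = W/(q·S) = 1.6579×10^5 / (9905 × 49.1) = 0.3409.
CD = 0.0258 + 0.0529 × 0.3409² = 0.03195.
D = q·S·CD = 9905 × 49.1 × 0.03195 = 15540 N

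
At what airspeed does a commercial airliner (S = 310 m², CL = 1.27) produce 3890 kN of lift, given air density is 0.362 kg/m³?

v = 234 m/s

L = ½ρv²S·CL ⇒ v = √(2L/(ρ·S·CL))
v = √(2 × 3.89×10^6 / (0.362 × 310 × 1.27)) = √54590 = 234 m/s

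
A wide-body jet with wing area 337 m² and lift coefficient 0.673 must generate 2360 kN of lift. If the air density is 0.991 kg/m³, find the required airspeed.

v = 145 m/s

L = ½ρv²S·CL ⇒ v = √(2L/(ρ·S·CL))
v = √(2 × 2.36×10^6 / (0.991 × 337 × 0.673)) = √21000 = 145 m/s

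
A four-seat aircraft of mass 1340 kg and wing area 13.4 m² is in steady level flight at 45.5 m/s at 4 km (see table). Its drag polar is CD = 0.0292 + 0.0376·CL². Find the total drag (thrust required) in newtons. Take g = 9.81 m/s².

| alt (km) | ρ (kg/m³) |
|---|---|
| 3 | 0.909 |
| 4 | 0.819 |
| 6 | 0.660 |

At 4 km, from the table: ρ = 0.819 kg/m³.
In steady level flight, lift balances weight: W = mg = 1340 × 9.81 = 13145 N.
q = ½ρv² = ½ × 0.819 × 45.5² = 847.8 Pa.
CL = W/(q·S) = 13145 / (847.8 × 13.4) = 1.157.
CD = 0.0292 + 0.0376 × 1.157² = 0.07955.
D = q·S·CD = 847.8 × 13.4 × 0.07955 = 903.7 N

D = 904 N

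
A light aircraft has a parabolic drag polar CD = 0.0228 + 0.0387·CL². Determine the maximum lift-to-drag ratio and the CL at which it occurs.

(L/D)max = 16.8, at CL = 0.768

For CD = CD0 + K·CL², (L/D)max occurs at CL* = √(CD0/K) and equals 1/(2√(K·CD0)).
(L/D)max = 1/(2√(0.0387 × 0.0228)) = 1/(2 × 0.0297) = 16.8
CL* = √(0.0228/0.0387) = 0.768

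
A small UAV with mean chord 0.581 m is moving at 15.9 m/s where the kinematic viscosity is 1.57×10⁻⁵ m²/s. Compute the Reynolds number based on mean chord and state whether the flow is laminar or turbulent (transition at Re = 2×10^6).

Re = v·c/ν = 15.9 × 0.581 / (1.57×10⁻⁵) = 5.88×10^5
Since 5.88×10^5 < 2×10^6, the flow is laminar.

Re = 5.88×10^5 (laminar)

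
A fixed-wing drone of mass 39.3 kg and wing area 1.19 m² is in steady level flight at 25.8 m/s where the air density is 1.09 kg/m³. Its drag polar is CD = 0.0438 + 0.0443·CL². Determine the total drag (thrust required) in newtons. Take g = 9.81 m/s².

D = 34.2 N

In steady level flight, lift balances weight: W = mg = 39.3 × 9.81 = 385.53 N.
Dynamic pressure q = 0.5 × 1.09 × 25.8² = 362.8 Pa.
CL = 2W/(ρv²S) = 2×385.53/(1.09×25.8²×1.19) = 0.8931.
CD = 0.0438 + 0.0443 × 0.8931² = 0.07913.
D = q·S·CD = 362.8 × 1.19 × 0.07913 = 34.16 N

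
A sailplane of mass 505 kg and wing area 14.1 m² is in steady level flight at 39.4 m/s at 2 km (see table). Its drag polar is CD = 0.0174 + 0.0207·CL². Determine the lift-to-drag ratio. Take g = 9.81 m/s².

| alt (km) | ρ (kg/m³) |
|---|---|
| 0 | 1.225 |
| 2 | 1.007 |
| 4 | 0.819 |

At 2 km, from the table: ρ = 1.007 kg/m³.
In steady level flight, lift balances weight: W = mg = 505 × 9.81 = 4954.1 N.
Dynamic pressure q = 0.5 × 1.007 × 39.4² = 781.6 Pa.
CL = 2W/(ρv²S) = 2×4954.1/(1.007×39.4²×14.1) = 0.4495.
CD = 0.0174 + 0.0207 × 0.4495² = 0.02158.
L/D = CL/CD = 0.4495 / 0.02158 = 20.8

L/D = 20.8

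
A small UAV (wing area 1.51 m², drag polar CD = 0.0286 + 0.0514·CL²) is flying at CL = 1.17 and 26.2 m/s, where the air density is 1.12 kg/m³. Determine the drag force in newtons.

CD = 0.0286 + 0.0514 × 1.17² = 0.09896
D = ½ρv²S·CD = ½ × 1.12 × 26.2² × 1.51 × 0.09896 = 57.4 N

D = 57.4 N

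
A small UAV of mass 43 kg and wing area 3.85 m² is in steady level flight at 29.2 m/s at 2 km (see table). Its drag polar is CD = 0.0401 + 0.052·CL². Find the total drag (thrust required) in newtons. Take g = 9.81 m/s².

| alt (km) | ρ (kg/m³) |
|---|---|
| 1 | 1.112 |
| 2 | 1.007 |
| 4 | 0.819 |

D = 71.9 N

At 2 km, from the table: ρ = 1.007 kg/m³.
Weight W = mg = 43 × 9.81 = 421.83 N; in level flight L = W.
Dynamic pressure q = 0.5 × 1.007 × 29.2² = 429.3 Pa.
CL = 2W/(ρv²S) = 2×421.83/(1.007×29.2²×3.85) = 0.2552.
CD = 0.0401 + 0.052 × 0.2552² = 0.04349.
D = q·S·CD = 429.3 × 3.85 × 0.04349 = 71.88 N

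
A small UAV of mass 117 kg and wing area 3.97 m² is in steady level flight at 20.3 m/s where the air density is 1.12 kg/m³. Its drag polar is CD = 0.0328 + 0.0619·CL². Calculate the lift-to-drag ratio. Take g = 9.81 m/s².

L/D = 9.64

Level flight ⇒ L = W = m·g = 117 × 9.81 = 1147.8 N.
q = ½ρv² = ½ × 1.12 × 20.3² = 230.8 Pa.
CL = 2W/(ρv²S) = 2×1147.8/(1.12×20.3²×3.97) = 1.253.
CD = 0.0328 + 0.0619 × 1.253² = 0.13.
L/D = CL/CD = 1.253 / 0.13 = 9.64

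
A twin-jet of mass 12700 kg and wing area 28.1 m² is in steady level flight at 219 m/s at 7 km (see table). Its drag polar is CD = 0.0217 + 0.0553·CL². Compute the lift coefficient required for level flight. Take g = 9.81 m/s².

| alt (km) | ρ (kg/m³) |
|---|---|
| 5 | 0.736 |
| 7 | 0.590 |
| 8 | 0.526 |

At 7 km, from the table: ρ = 0.590 kg/m³.
Level flight ⇒ L = W = m·g = 12700 × 9.81 = 1.2459×10^5 N.
q = ½ρv² = ½ × 0.59 × 219² = 14150 Pa.
CL = 2W/(ρv²S) = 2×1.2459×10^5/(0.59×219²×28.1) = 0.3134.

CL = 0.313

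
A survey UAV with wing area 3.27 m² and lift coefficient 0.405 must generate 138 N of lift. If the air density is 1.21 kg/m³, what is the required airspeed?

L = ½ρv²S·CL ⇒ v = √(2L/(ρ·S·CL))
v = √(2 × 138 / (1.21 × 3.27 × 0.405)) = √172.2 = 13.1 m/s

v = 13.1 m/s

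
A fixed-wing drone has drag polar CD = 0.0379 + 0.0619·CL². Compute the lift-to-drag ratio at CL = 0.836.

CD = 0.0379 + 0.0619 × 0.836² = 0.08116
L/D = CL/CD = 0.836 / 0.08116 = 10.3

L/D = 10.3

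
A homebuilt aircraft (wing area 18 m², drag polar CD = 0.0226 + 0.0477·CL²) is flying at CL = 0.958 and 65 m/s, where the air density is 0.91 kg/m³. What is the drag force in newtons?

CD = 0.0226 + 0.0477 × 0.958² = 0.06638
D = ½ρv²S·CD = ½ × 0.91 × 65² × 18 × 0.06638 = 2300 N

D = 2300 N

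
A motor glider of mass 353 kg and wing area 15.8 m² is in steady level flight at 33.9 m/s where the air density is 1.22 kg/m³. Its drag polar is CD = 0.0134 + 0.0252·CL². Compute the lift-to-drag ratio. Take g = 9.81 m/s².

Level flight ⇒ L = W = m·g = 353 × 9.81 = 3462.9 N.
Dynamic pressure q = 0.5 × 1.22 × 33.9² = 701 Pa.
Required CL = L/(qS) = 3462.9/(701·15.8) = 0.3126.
CD = 0.0134 + 0.0252 × 0.3126² = 0.01586.
L/D = CL/CD = 0.3126 / 0.01586 = 19.7

L/D = 19.7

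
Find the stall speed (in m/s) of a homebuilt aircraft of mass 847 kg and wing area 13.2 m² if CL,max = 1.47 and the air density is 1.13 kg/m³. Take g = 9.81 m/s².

V_stall = 27.5 m/s

At stall, lift equals weight: L = W = m·g = 847 × 9.81 = 8309 N.
V_stall = √(2W/(ρ·S·CL,max)) = √(2 × 8309 / (1.13 × 13.2 × 1.47))
V_stall = √757.9 = 27.5 m/s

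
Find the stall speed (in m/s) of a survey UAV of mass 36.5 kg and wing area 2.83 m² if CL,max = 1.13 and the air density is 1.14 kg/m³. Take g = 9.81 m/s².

V_stall = 14 m/s

At stall, lift equals weight: L = W = m·g = 36.5 × 9.81 = 358.1 N.
V_stall = √(2W/(ρ·S·CL,max)) = √(2 × 358.1 / (1.14 × 2.83 × 1.13))
V_stall = √196.4 = 14 m/s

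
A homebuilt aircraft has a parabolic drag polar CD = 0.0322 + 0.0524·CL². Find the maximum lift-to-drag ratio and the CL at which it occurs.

(L/D)max = 12.2, at CL = 0.784

For CD = CD0 + K·CL², (L/D)max occurs at CL* = √(CD0/K) and equals 1/(2√(K·CD0)).
(L/D)max = 1/(2√(0.0524 × 0.0322)) = 1/(2 × 0.04108) = 12.2
CL* = √(0.0322/0.0524) = 0.784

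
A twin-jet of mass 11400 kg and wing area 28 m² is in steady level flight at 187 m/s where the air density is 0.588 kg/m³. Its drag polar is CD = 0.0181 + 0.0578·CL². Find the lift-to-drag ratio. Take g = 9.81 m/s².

L/D = 14.5

Weight W = mg = 11400 × 9.81 = 1.1183×10^5 N; in level flight L = W.
q = ½ρv² = ½ × 0.588 × 187² = 10280 Pa.
Required CL = L/(qS) = 1.1183×10^5/(10280·28) = 0.3885.
CD = 0.0181 + 0.0578 × 0.3885² = 0.02682.
L/D = CL/CD = 0.3885 / 0.02682 = 14.5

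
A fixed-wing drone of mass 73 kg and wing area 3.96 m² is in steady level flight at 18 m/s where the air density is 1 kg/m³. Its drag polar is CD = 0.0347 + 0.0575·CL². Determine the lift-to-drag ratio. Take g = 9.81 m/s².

L/D = 10.5

In steady level flight, lift balances weight: W = mg = 73 × 9.81 = 716.13 N.
Dynamic pressure q = 0.5 × 1 × 18² = 162 Pa.
CL = 2W/(ρv²S) = 2×716.13/(1×18²×3.96) = 1.116.
CD = 0.0347 + 0.0575 × 1.116² = 0.1064.
L/D = CL/CD = 1.116 / 0.1064 = 10.5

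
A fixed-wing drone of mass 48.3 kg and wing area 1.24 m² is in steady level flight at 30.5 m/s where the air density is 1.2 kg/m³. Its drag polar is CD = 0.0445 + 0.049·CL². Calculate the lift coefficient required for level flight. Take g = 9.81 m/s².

In steady level flight, lift balances weight: W = mg = 48.3 × 9.81 = 473.82 N.
q = ½ρv² = ½ × 1.2 × 30.5² = 558.1 Pa.
CL = W/(q·S) = 473.82 / (558.1 × 1.24) = 0.6846.

CL = 0.685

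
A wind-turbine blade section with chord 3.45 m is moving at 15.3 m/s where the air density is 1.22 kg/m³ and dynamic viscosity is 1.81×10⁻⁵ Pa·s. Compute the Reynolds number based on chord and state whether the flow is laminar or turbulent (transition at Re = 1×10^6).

Re = ρ·v·c/μ = 1.22 × 15.3 × 3.45 / (1.81×10⁻⁵) = 3.56×10^6
Since 3.56×10^6 > 1×10^6, the flow is turbulent.

Re = 3.56×10^6 (turbulent)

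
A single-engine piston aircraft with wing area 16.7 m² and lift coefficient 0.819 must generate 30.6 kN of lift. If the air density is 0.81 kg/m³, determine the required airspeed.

v = 74.3 m/s

L = ½ρv²S·CL ⇒ v = √(2L/(ρ·S·CL))
v = √(2 × 30600 / (0.81 × 16.7 × 0.819)) = √5524 = 74.3 m/s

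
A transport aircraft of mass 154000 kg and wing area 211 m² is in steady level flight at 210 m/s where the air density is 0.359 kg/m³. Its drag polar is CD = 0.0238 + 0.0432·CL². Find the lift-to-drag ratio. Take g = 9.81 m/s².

Weight W = mg = 154000 × 9.81 = 1.5107×10^6 N; in level flight L = W.
q = ½ρv² = ½ × 0.359 × 210² = 7916 Pa.
CL = 2W/(ρv²S) = 2×1.5107×10^6/(0.359×210²×211) = 0.9045.
CD = 0.0238 + 0.0432 × 0.9045² = 0.05914.
L/D = CL/CD = 0.9045 / 0.05914 = 15.3

L/D = 15.3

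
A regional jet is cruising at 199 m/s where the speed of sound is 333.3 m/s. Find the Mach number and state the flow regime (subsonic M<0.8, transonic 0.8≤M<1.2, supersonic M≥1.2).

M = v/a = 199 / 333.3 = 0.597
M = 0.597 → subsonic.

M = 0.597 (subsonic)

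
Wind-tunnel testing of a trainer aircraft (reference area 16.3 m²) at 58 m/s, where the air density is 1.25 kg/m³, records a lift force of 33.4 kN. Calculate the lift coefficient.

From L = ½ρv²S·CL, rearranging gives CL = 2L/(ρv²S).
CL = 2 × 33400 / (1.25 × 58² × 16.3) = 0.975

CL = 0.975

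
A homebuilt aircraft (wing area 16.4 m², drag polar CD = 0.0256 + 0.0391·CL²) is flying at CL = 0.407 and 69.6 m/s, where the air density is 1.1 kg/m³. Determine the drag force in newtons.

CD = 0.0256 + 0.0391 × 0.407² = 0.03208
D = ½ρv²S·CD = ½ × 1.1 × 69.6² × 16.4 × 0.03208 = 1400 N

D = 1400 N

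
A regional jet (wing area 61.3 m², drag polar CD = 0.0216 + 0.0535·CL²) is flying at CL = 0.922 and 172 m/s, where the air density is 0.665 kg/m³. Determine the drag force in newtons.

D = 40400 N

CD = 0.0216 + 0.0535 × 0.922² = 0.06708
D = ½ρv²S·CD = ½ × 0.665 × 172² × 61.3 × 0.06708 = 40400 N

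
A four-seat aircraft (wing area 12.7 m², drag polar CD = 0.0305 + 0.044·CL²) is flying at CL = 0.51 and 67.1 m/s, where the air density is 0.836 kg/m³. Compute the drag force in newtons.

CD = 0.0305 + 0.044 × 0.51² = 0.04194
D = ½ρv²S·CD = ½ × 0.836 × 67.1² × 12.7 × 0.04194 = 1000 N

D = 1000 N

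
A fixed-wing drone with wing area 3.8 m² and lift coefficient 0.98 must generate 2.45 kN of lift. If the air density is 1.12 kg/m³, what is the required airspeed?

L = ½ρv²S·CL ⇒ v = √(2L/(ρ·S·CL))
v = √(2 × 2450 / (1.12 × 3.8 × 0.98)) = √1175 = 34.3 m/s

v = 34.3 m/s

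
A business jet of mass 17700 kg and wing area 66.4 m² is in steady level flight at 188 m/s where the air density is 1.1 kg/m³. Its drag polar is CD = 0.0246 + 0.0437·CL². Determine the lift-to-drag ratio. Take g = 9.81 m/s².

L/D = 5.3

Level flight ⇒ L = W = m·g = 17700 × 9.81 = 1.7364×10^5 N.
q = ½ρv² = ½ × 1.1 × 188² = 19440 Pa.
CL = W/(q·S) = 1.7364×10^5 / (19440 × 66.4) = 0.1345.
CD = 0.0246 + 0.0437 × 0.1345² = 0.02539.
L/D = CL/CD = 0.1345 / 0.02539 = 5.3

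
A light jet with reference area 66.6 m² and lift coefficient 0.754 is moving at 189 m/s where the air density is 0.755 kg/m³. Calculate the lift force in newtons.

Dynamic pressure q = ½ρv² = ½ × 0.755 × 189² = 13480 Pa.
L = q·S·CL = 13480 × 66.6 × 0.754 = 6.77×10^5 N ≈ 677 kN

L = 6.77×10^5 N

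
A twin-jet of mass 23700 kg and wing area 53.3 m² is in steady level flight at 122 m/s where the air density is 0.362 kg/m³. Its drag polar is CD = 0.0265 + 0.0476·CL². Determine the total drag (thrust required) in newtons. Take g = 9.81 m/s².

In steady level flight, lift balances weight: W = mg = 23700 × 9.81 = 2.325×10^5 N.
q = ½ρv² = ½ × 0.362 × 122² = 2694 Pa.
CL = W/(q·S) = 2.325×10^5 / (2694 × 53.3) = 1.619.
CD = 0.0265 + 0.0476 × 1.619² = 0.1513.
D = q·S·CD = 2694 × 53.3 × 0.1513 = 21720 N

D = 21700 N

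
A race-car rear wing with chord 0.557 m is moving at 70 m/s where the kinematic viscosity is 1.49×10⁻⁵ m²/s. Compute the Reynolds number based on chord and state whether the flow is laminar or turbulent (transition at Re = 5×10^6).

Re = 2.62×10^6 (laminar)

Re = v·c/ν = 70 × 0.557 / (1.49×10⁻⁵) = 2.62×10^6
Since 2.62×10^6 < 5×10^6, the flow is laminar.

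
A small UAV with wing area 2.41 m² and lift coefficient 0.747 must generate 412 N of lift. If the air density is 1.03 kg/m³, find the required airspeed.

L = ½ρv²S·CL ⇒ v = √(2L/(ρ·S·CL))
v = √(2 × 412 / (1.03 × 2.41 × 0.747)) = √444.4 = 21.1 m/s

v = 21.1 m/s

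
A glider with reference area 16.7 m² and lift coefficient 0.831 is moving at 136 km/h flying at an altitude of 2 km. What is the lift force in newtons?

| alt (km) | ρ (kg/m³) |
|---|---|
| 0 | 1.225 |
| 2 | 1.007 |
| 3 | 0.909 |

At 2 km, from the table: ρ = 1.007 kg/m³.
Convert speed: v = 136 km/h ÷ 3.6 = 37.78 m/s.
L = ½ρv²S·CL = ½ × 1.007 × 37.78² × 16.7 × 0.831 = 9970 N ≈ 9.97 kN

L = 9970 N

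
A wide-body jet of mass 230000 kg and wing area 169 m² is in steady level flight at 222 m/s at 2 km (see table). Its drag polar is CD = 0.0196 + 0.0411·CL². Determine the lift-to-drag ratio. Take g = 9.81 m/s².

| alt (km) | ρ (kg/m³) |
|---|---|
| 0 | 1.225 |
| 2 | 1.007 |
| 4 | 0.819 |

L/D = 17.1

At 2 km, from the table: ρ = 1.007 kg/m³.
Weight W = mg = 230000 × 9.81 = 2.2563×10^6 N; in level flight L = W.
q = ½ρv² = ½ × 1.007 × 222² = 24810 Pa.
CL = 2W/(ρv²S) = 2×2.2563×10^6/(1.007×222²×169) = 0.538.
CD = 0.0196 + 0.0411 × 0.538² = 0.0315.
L/D = CL/CD = 0.538 / 0.0315 = 17.1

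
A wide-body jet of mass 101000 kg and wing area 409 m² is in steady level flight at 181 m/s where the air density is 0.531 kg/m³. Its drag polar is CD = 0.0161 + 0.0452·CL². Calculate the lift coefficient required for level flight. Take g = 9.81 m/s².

In steady level flight, lift balances weight: W = mg = 101000 × 9.81 = 9.9081×10^5 N.
q = ½ρv² = ½ × 0.531 × 181² = 8698 Pa.
CL = W/(q·S) = 9.9081×10^5 / (8698 × 409) = 0.2785.

CL = 0.279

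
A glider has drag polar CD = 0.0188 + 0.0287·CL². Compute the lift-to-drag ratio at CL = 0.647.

L/D = 21

CD = 0.0188 + 0.0287 × 0.647² = 0.03081
L/D = CL/CD = 0.647 / 0.03081 = 21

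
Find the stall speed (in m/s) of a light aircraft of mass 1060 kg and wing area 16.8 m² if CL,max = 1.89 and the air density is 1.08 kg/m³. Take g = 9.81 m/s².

At stall, lift equals weight: L = W = m·g = 1060 × 9.81 = 10400 N.
From L = ½ρV²S·CL,max = W: V_stall = √(2W/(ρSCL,max)) = √(2·10400/(1.08·16.8·1.89))
V_stall = √606.5 = 24.6 m/s

V_stall = 24.6 m/s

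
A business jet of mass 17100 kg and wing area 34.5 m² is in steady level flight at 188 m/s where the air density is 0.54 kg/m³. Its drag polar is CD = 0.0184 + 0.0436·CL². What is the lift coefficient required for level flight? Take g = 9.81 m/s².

Weight W = mg = 17100 × 9.81 = 1.6775×10^5 N; in level flight L = W.
Dynamic pressure q = 0.5 × 0.54 × 188² = 9543 Pa.
CL = 2W/(ρv²S) = 2×1.6775×10^5/(0.54×188²×34.5) = 0.5095.

CL = 0.51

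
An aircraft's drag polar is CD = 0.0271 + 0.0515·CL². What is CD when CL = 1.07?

CD = 0.0861

CD = 0.0271 + 0.0515 × 1.07² = 0.0271 + 0.05896 = 0.0861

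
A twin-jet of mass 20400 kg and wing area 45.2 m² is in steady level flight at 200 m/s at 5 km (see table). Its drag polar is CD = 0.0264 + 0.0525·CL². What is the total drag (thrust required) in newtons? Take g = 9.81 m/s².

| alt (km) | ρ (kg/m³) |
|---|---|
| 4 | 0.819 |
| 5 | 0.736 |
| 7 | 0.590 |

D = 20700 N

At 5 km, from the table: ρ = 0.736 kg/m³.
Weight W = mg = 20400 × 9.81 = 2.0012×10^5 N; in level flight L = W.
q = ½ρv² = ½ × 0.736 × 200² = 14720 Pa.
Required CL = L/(qS) = 2.0012×10^5/(14720·45.2) = 0.3008.
CD = 0.0264 + 0.0525 × 0.3008² = 0.03115.
D = q·S·CD = 14720 × 45.2 × 0.03115 = 20730 N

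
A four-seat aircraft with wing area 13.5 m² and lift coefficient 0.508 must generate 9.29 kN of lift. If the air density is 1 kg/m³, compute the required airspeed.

L = ½ρv²S·CL ⇒ v = √(2L/(ρ·S·CL))
v = √(2 × 9290 / (1 × 13.5 × 0.508)) = √2709 = 52.1 m/s

v = 52.1 m/s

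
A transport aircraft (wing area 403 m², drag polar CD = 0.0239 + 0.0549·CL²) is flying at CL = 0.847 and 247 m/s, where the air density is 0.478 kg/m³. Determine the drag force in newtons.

CD = 0.0239 + 0.0549 × 0.847² = 0.06329
D = ½ρv²S·CD = ½ × 0.478 × 247² × 403 × 0.06329 = 3.72×10^5 N

D = 3.72×10^5 N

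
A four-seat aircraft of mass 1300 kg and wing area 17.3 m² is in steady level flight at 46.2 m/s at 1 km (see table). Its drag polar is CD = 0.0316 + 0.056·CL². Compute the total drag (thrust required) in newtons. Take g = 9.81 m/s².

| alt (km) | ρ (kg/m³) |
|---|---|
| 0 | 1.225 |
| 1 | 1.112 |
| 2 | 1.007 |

D = 1090 N

At 1 km, from the table: ρ = 1.112 kg/m³.
In steady level flight, lift balances weight: W = mg = 1300 × 9.81 = 12753 N.
Dynamic pressure q = 0.5 × 1.112 × 46.2² = 1187 Pa.
CL = W/(q·S) = 12753 / (1187 × 17.3) = 0.6212.
CD = 0.0316 + 0.056 × 0.6212² = 0.05321.
D = q·S·CD = 1187 × 17.3 × 0.05321 = 1092 N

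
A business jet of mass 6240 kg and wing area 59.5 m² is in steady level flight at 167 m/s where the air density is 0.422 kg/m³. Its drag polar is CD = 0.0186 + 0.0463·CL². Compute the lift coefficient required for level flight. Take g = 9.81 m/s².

In steady level flight, lift balances weight: W = mg = 6240 × 9.81 = 61214 N.
q = ½ρv² = ½ × 0.422 × 167² = 5885 Pa.
CL = 2W/(ρv²S) = 2×61214/(0.422×167²×59.5) = 0.1748.

CL = 0.175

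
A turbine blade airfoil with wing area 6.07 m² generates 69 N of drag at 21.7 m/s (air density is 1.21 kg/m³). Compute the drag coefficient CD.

CD = 0.0399

From D = ½ρv²S·CD, rearranging gives CD = 2D/(ρv²S).
CD = 2 × 69 / (1.21 × 21.7² × 6.07) = 0.0399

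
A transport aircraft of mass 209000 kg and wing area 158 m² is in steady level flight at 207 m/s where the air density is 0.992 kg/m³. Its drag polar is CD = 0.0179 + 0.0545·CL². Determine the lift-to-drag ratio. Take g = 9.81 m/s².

In steady level flight, lift balances weight: W = mg = 209000 × 9.81 = 2.0503×10^6 N.
q = ½ρv² = ½ × 0.992 × 207² = 21250 Pa.
CL = 2W/(ρv²S) = 2×2.0503×10^6/(0.992×207²×158) = 0.6106.
CD = 0.0179 + 0.0545 × 0.6106² = 0.03822.
L/D = CL/CD = 0.6106 / 0.03822 = 16

L/D = 16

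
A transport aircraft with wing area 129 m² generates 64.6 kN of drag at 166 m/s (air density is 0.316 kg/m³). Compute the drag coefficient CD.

From D = ½ρv²S·CD, rearranging gives CD = 2D/(ρv²S).
CD = 2 × 64600 / (0.316 × 166² × 129) = 0.115

CD = 0.115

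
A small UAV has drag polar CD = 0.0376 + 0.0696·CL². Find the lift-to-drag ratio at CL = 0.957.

L/D = 9.44

CD = 0.0376 + 0.0696 × 0.957² = 0.1013
L/D = CL/CD = 0.957 / 0.1013 = 9.44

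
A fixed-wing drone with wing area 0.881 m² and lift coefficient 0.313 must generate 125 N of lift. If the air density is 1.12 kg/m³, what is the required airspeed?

L = ½ρv²S·CL ⇒ v = √(2L/(ρ·S·CL))
v = √(2 × 125 / (1.12 × 0.881 × 0.313)) = √809.5 = 28.5 m/s

v = 28.5 m/s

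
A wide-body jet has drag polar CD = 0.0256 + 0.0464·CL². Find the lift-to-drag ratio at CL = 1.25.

CD = 0.0256 + 0.0464 × 1.25² = 0.0981
L/D = CL/CD = 1.25 / 0.0981 = 12.7

L/D = 12.7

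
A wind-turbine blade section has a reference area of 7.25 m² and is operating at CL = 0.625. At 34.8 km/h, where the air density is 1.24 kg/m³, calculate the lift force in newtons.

Convert speed: v = 34.8 km/h ÷ 3.6 = 9.667 m/s.
Dynamic pressure q = ½ρv² = ½ × 1.24 × 9.667² = 57.94 Pa.
L = q·S·CL = 57.94 × 7.25 × 0.625 = 263 N

L = 263 N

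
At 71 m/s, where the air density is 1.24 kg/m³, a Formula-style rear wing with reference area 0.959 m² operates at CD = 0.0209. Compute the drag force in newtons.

Dynamic pressure q = ½ρv² = ½ × 1.24 × 71² = 3125 Pa.
D = q·S·CD = 3125 × 0.959 × 0.0209 = 62.6 N

D = 62.6 N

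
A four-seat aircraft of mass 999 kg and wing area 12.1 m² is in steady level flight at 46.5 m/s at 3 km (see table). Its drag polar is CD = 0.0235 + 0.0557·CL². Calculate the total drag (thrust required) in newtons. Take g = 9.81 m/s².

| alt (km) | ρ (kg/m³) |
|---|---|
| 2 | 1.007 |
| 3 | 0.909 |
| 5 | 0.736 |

D = 729 N

At 3 km, from the table: ρ = 0.909 kg/m³.
Weight W = mg = 999 × 9.81 = 9800.2 N; in level flight L = W.
Dynamic pressure q = 0.5 × 0.909 × 46.5² = 982.7 Pa.
CL = 2W/(ρv²S) = 2×9800.2/(0.909×46.5²×12.1) = 0.8242.
CD = 0.0235 + 0.0557 × 0.8242² = 0.06133.
D = q·S·CD = 982.7 × 12.1 × 0.06133 = 729.3 N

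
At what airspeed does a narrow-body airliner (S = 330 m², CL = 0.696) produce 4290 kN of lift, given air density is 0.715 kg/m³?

v = 229 m/s

L = ½ρv²S·CL ⇒ v = √(2L/(ρ·S·CL))
v = √(2 × 4.29×10^6 / (0.715 × 330 × 0.696)) = √52250 = 229 m/s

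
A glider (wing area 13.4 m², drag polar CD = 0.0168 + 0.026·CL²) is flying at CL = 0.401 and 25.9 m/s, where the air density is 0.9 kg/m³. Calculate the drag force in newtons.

CD = 0.0168 + 0.026 × 0.401² = 0.02098
D = ½ρv²S·CD = ½ × 0.9 × 25.9² × 13.4 × 0.02098 = 84.9 N

D = 84.9 N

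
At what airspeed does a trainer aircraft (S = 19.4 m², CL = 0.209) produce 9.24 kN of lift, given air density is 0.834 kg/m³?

v = 73.9 m/s

L = ½ρv²S·CL ⇒ v = √(2L/(ρ·S·CL))
v = √(2 × 9240 / (0.834 × 19.4 × 0.209)) = √5465 = 73.9 m/s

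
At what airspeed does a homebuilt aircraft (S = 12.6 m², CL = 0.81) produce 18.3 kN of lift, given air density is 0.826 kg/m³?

L = ½ρv²S·CL ⇒ v = √(2L/(ρ·S·CL))
v = √(2 × 18300 / (0.826 × 12.6 × 0.81)) = √4342 = 65.9 m/s

v = 65.9 m/s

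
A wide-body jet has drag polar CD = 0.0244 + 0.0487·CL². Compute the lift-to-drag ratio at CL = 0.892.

CD = 0.0244 + 0.0487 × 0.892² = 0.06315
L/D = CL/CD = 0.892 / 0.06315 = 14.1

L/D = 14.1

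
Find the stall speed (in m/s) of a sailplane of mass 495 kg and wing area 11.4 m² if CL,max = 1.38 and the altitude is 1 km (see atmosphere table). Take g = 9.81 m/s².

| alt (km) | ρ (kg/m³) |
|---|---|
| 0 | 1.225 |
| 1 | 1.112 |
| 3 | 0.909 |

V_stall = 23.6 m/s

At 1 km, from the table: ρ = 1.112 kg/m³.
Stall occurs when L = W at CL,max. W = mg = 495 × 9.81 = 4856 N.
V_stall = √(2W/(ρ·S·CL,max)) = √(2 × 4856 / (1.112 × 11.4 × 1.38))
V_stall = √555.2 = 23.6 m/s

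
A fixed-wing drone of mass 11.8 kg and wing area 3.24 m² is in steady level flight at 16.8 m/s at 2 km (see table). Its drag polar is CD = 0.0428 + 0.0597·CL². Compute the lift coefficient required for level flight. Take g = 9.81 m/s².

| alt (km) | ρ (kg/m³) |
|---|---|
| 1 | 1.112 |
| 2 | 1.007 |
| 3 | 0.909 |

At 2 km, from the table: ρ = 1.007 kg/m³.
Level flight ⇒ L = W = m·g = 11.8 × 9.81 = 115.76 N.
Dynamic pressure q = 0.5 × 1.007 × 16.8² = 142.1 Pa.
CL = 2W/(ρv²S) = 2×115.76/(1.007×16.8²×3.24) = 0.2514.

CL = 0.251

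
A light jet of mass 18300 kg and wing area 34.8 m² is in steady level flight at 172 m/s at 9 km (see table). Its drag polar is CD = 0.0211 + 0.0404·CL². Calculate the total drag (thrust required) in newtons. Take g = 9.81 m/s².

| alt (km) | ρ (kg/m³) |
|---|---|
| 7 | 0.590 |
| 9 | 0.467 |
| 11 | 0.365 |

D = 10500 N

At 9 km, from the table: ρ = 0.467 kg/m³.
In steady level flight, lift balances weight: W = mg = 18300 × 9.81 = 1.7952×10^5 N.
Dynamic pressure q = 0.5 × 0.467 × 172² = 6908 Pa.
CL = W/(q·S) = 1.7952×10^5 / (6908 × 34.8) = 0.7468.
CD = 0.0211 + 0.0404 × 0.7468² = 0.04363.
D = q·S·CD = 6908 × 34.8 × 0.04363 = 10490 N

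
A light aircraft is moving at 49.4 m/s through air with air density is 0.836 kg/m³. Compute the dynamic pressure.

q = 1020 Pa

q = ½ρv² = ½ × 0.836 × 49.4² = 1020 Pa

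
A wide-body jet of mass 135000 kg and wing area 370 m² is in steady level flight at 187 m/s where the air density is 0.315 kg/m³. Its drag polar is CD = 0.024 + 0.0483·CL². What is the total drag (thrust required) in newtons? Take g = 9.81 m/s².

Level flight ⇒ L = W = m·g = 135000 × 9.81 = 1.3244×10^6 N.
Dynamic pressure q = 0.5 × 0.315 × 187² = 5508 Pa.
Required CL = L/(qS) = 1.3244×10^6/(5508·370) = 0.6499.
CD = 0.024 + 0.0483 × 0.6499² = 0.0444.
D = q·S·CD = 5508 × 370 × 0.0444 = 90480 N

D = 90500 N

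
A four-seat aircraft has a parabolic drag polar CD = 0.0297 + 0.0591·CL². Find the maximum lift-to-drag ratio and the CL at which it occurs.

(L/D)max = 11.9, at CL = 0.709

For CD = CD0 + K·CL², (L/D)max occurs at CL* = √(CD0/K) and equals 1/(2√(K·CD0)).
(L/D)max = 1/(2√(0.0591 × 0.0297)) = 1/(2 × 0.0419) = 11.9
CL* = √(0.0297/0.0591) = 0.709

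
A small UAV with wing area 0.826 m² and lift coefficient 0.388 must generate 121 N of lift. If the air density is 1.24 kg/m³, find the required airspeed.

L = ½ρv²S·CL ⇒ v = √(2L/(ρ·S·CL))
v = √(2 × 121 / (1.24 × 0.826 × 0.388)) = √609 = 24.7 m/s

v = 24.7 m/s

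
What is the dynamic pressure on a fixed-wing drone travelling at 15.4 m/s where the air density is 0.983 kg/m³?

q = 117 Pa

q = ½ρv² = ½ × 0.983 × 15.4² = 117 Pa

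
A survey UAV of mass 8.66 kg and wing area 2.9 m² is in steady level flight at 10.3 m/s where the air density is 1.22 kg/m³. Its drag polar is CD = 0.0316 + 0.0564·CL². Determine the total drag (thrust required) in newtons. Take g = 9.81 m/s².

Weight W = mg = 8.66 × 9.81 = 84.955 N; in level flight L = W.
q = ½ρv² = ½ × 1.22 × 10.3² = 64.71 Pa.
Required CL = L/(qS) = 84.955/(64.71·2.9) = 0.4527.
CD = 0.0316 + 0.0564 × 0.4527² = 0.04316.
D = q·S·CD = 64.71 × 2.9 × 0.04316 = 8.099 N

D = 8.1 N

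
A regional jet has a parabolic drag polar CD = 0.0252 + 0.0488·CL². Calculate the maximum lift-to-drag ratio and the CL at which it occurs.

(L/D)max = 14.3, at CL = 0.719

For CD = CD0 + K·CL², (L/D)max occurs at CL* = √(CD0/K) and equals 1/(2√(K·CD0)).
(L/D)max = 1/(2√(0.0488 × 0.0252)) = 1/(2 × 0.03507) = 14.3
CL* = √(0.0252/0.0488) = 0.719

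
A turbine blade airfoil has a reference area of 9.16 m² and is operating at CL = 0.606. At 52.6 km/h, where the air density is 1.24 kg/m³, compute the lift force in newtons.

L = 735 N

Convert speed: v = 52.6 km/h ÷ 3.6 = 14.61 m/s.
L = ½ρv²S·CL = ½ × 1.24 × 14.61² × 9.16 × 0.606 = 735 N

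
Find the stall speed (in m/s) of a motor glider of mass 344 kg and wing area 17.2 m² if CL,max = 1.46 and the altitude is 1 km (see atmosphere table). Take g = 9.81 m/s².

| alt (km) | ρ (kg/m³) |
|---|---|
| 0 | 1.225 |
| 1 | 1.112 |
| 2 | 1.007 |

At 1 km, from the table: ρ = 1.112 kg/m³.
At stall, lift equals weight: L = W = m·g = 344 × 9.81 = 3375 N.
V_stall = √(2W/(ρ·S·CL,max)) = √(2 × 3375 / (1.112 × 17.2 × 1.46))
V_stall = √241.7 = 15.5 m/s

V_stall = 15.5 m/s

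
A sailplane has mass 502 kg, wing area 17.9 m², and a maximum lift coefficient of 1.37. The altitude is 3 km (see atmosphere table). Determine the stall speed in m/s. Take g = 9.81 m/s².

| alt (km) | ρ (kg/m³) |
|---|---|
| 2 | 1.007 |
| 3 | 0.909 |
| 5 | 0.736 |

At 3 km, from the table: ρ = 0.909 kg/m³.
Stall occurs when L = W at CL,max. W = mg = 502 × 9.81 = 4925 N.
From L = ½ρV²S·CL,max = W: V_stall = √(2W/(ρSCL,max)) = √(2·4925/(0.909·17.9·1.37))
V_stall = √441.8 = 21 m/s

V_stall = 21 m/s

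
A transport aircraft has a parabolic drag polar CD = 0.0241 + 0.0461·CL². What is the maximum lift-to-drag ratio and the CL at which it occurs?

(L/D)max = 15, at CL = 0.723

For CD = CD0 + K·CL², (L/D)max occurs at CL* = √(CD0/K) and equals 1/(2√(K·CD0)).
(L/D)max = 1/(2√(0.0461 × 0.0241)) = 1/(2 × 0.03333) = 15
CL* = √(0.0241/0.0461) = 0.723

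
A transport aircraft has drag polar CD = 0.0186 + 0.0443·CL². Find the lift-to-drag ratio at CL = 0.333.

CD = 0.0186 + 0.0443 × 0.333² = 0.02351
L/D = CL/CD = 0.333 / 0.02351 = 14.2

L/D = 14.2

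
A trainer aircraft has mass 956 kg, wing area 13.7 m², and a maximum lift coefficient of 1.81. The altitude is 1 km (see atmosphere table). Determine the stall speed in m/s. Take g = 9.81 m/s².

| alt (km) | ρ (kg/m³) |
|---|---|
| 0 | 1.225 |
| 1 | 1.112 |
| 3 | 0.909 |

V_stall = 26.1 m/s

At 1 km, from the table: ρ = 1.112 kg/m³.
At stall, lift equals weight: L = W = m·g = 956 × 9.81 = 9378 N.
V_stall = √(2W/(ρ·S·CL,max)) = √(2 × 9378 / (1.112 × 13.7 × 1.81))
V_stall = √680.2 = 26.1 m/s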